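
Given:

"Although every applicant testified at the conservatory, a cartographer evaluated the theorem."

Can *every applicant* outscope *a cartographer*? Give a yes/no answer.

*every applicant* sits inside the adjunct clause *although every applicant testified at the conservatory*.
Scope out of an adjunct clause is unavailable: QR respects the adjunct-island constraint.
So the wide-scope reading for *every applicant* is blocked.

No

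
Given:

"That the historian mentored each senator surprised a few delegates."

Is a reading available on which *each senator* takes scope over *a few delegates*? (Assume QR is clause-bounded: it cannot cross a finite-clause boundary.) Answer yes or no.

No

*each senator* is embedded in the sentential subject *that the historian mentored each senator*.
Subjects — clausal subjects included — are islands for extraction, and QR is no exception.
So *each senator* cannot raise to a position above *a few delegates*.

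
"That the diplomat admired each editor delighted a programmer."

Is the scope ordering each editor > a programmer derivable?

No

The target quantifier *each editor* is part of the sentential subject *that the diplomat admired each editor*.
Subjects — clausal subjects included — are islands for extraction, and QR is no exception.
*each editor* > *a programmer* would require crossing that boundary, which is illicit.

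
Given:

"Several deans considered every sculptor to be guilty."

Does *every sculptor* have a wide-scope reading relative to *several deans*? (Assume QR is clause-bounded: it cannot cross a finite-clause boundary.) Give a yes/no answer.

*every sculptor* is an ECM subject; ECM complements are not islands, and the embedded quantifier may take matrix scope.
With no island boundary between them, the object can take inverse scope over the subject via ordinary QR within the clause.

Yes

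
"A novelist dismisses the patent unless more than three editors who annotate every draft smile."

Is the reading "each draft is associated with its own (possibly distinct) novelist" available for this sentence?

This is the *every draft* > *a novelist* reading.
*every draft* sits inside the relative clause *who annotate every draft*, which is itself inside the adjunct *unless more than three editors who annotate every draft smile*.
The quantifier would have to escape first the RC and then the adjunct — two independent island violations.
*every draft* > *a novelist* would require crossing that boundary, which is illicit.
(Only the surface reading survives: one fixed novelist with respect to all the relevant drafts.)

No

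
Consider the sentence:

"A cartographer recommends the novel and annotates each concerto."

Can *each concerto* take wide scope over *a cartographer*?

No

*each concerto* occurs within one conjunct of the coordinate structure (*annotates each concerto*).
Asymmetric QR out of one conjunct violates the Coordinate Structure Constraint.
*each concerto* > *a cartographer* would require crossing that boundary, which is illicit.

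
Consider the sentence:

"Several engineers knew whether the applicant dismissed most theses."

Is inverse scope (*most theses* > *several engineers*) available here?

No

*most theses* sits inside the embedded question *whether the applicant dismissed most theses*.
The wh-island constraint blocks QR out of an embedded interrogative.
So the wide-scope reading for *most theses* is blocked.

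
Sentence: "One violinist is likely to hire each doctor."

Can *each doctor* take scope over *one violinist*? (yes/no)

*each doctor* is the object of the infinitival complement of a raising predicate; raising infinitives are transparent for QR, so the two DPs are in effect clausemates.
No island intervenes, so both surface and inverse scope are derivable.
So *each doctor* > *one violinist* is among the available readings.

Yes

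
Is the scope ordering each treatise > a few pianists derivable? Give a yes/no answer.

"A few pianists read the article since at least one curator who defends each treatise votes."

No

The DP *each treatise* is contained in the relative clause *who defends each treatise*, which is itself inside the adjunct *since at least one curator who defends each treatise votes*.
Both the relative clause and the enclosing adjunct are scope islands; QR cannot cross either.
So *each treatise* cannot raise to a position above *a few pianists*.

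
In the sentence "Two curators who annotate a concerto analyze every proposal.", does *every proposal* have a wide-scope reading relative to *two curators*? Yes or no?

The RC *who annotate a concerto* is an island, but *every proposal* is not inside it — it is the matrix object, a clausemate of *two curators*.
QR within a single clause is free, so the lower quantifier may take scope over the higher one.

Yes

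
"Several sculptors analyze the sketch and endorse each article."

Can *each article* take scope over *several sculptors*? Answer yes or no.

*each article* is embedded in one conjunct of the coordinate structure (*endorse each article*).
Coordinate structures are islands for non-across-the-board movement, QR included.
*each article* > *several sculptors* would require crossing that boundary, which is illicit.

No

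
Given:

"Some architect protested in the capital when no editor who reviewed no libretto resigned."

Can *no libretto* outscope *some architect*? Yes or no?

*no libretto* occurs within the relative clause *who reviewed no libretto*, which is itself inside the adjunct *when no editor who reviewed no libretto resigned*.
Even if one barrier were somehow void, the other would still block QR.
So *no libretto* cannot raise to a position above *some architect*.

No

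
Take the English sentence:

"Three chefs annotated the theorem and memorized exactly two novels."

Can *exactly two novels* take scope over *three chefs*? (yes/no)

The DP *exactly two novels* is contained in one conjunct of the coordinate structure (*memorized exactly two novels*).
Coordinate structures are islands for non-across-the-board movement, QR included.
Hence only narrow scope for *exactly two novels* (under *three chefs*) survives.

No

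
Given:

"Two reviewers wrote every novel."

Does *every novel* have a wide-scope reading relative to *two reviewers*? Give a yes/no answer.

Yes

*every novel* and *two reviewers* are in the same minimal clause.
Nothing blocks QR of the lower DP to a position above the higher one, so inverse scope is available.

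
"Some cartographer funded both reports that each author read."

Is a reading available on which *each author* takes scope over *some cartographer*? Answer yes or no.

Structurally, *each author* is inside the relative clause *that each author read* modifying *both reports*.
A relative clause is a scope island — quantifier raising cannot cross its boundary.
So *each author* cannot raise to a position above *some cartographer*.

No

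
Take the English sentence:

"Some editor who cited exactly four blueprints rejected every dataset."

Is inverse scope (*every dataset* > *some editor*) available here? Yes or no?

*every dataset* is a matrix argument; only *some editor* is modified by the relative clause *who cited exactly four blueprints*, so the RC island is irrelevant to the target quantifier.
Nothing blocks QR of the lower DP to a position above the higher one, so inverse scope is available.

Yes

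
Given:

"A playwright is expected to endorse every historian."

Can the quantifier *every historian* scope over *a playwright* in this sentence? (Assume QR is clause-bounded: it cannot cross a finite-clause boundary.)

Yes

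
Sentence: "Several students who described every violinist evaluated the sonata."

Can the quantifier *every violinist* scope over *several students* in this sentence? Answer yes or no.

*every violinist* occurs within the relative clause *who described every violinist*.
QR out of a relative clause is ruled out by the relative-clause island constraint.
So the wide-scope reading for *every violinist* is blocked.

No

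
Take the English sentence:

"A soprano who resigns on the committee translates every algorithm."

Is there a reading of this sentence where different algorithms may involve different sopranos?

Yes

This is the *every algorithm* > *a soprano* reading.
*every algorithm* sits in the matrix clause, not in the relative clause on *a soprano*.
Nothing blocks QR of the lower DP to a position above the higher one, so inverse scope is available.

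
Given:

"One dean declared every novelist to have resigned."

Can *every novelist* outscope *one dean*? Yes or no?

Yes

ECM infinitives lack a CP barrier, so *every novelist* can QR over the matrix subject *one dean*.
With no island boundary between them, the object can take inverse scope over the subject via ordinary QR within the clause.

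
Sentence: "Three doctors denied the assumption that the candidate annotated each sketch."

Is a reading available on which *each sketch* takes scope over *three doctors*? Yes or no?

No

*each sketch* sits inside the complex NP *the assumption that the candidate annotated each sketch*.
A that-clause complement to a noun is an island; QR cannot cross the NP boundary.
Hence only narrow scope for *each sketch* (under *three doctors*) survives.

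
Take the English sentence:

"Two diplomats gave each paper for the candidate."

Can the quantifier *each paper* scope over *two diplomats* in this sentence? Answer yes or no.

Yes

Both DPs are arguments of the same predicate; there is no clause or island boundary between them.
Clause-internal QR can adjoin the lower DP above the subject, yielding the inverse reading.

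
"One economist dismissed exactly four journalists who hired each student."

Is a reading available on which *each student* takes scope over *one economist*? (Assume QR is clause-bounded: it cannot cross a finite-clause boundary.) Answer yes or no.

*each student* is embedded in the relative clause *who hired each student* modifying *exactly four journalists*.
Quantifiers inside a relative clause are trapped there; the RC boundary blocks QR.
Hence only narrow scope for *each student* (under *one economist*) survives.
(Only the surface reading survives: one fixed economist with respect to all the relevant students.)

No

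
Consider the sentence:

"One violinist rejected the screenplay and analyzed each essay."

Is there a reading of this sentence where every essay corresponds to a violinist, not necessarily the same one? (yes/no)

No

That reading corresponds to *each essay* > *one violinist*.
*each essay* is embedded in one conjunct of the coordinate structure (*analyzed each essay*).
Asymmetric QR out of one conjunct violates the Coordinate Structure Constraint.
*each essay* > *one violinist* would require crossing that boundary, which is illicit.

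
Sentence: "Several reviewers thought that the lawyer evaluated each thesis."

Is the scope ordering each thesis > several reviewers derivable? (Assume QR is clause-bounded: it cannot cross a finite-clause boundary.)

No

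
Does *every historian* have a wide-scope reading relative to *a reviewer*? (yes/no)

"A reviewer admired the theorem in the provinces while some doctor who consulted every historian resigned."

Structurally, *every historian* is inside the relative clause *who consulted every historian*, which is itself inside the adjunct *while some doctor who consulted every historian resigned*.
The quantifier would have to escape first the RC and then the adjunct — two independent island violations.
*every historian* is confined to the island and cannot take scope over *a reviewer*.

No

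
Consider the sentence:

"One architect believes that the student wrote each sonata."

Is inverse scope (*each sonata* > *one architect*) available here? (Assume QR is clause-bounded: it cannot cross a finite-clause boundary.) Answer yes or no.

No

The target quantifier *each sonata* is part of the finite complement clause *that the student wrote each sonata*.
Finite CP is the ceiling for QR here, by assumption.
So the wide-scope reading for *each sonata* is blocked.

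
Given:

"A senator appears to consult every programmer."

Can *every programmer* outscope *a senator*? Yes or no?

Yes

*every programmer* is the object of the infinitival complement of a raising predicate; raising infinitives are transparent for QR, so the two DPs are in effect clausemates.
Nothing blocks QR of the lower DP to a position above the higher one, so inverse scope is available.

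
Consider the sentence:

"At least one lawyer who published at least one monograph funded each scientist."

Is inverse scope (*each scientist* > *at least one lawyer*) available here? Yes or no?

Yes

Although the sentence contains a relative clause (*who published at least one monograph*), *each scientist* is outside it, in the matrix VP.
Nothing blocks QR of the lower DP to a position above the higher one, so inverse scope is available.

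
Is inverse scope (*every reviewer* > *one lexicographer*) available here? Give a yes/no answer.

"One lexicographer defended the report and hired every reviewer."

*every reviewer* is embedded in one conjunct of the coordinate structure (*hired every reviewer*).
A quantifier cannot raise out of one conjunct of a coordination across the whole coordinate structure — the CSC applies to QR.
The inverse ordering *every reviewer* > *one lexicographer* is therefore underivable.

No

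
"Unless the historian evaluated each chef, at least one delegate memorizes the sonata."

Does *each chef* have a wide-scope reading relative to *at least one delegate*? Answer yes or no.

The DP *each chef* is contained in the adjunct clause *unless the historian evaluated each chef*.
Adjuncts are opaque for quantifier raising; a quantifier in an adjunct stays inside it.
*each chef* is confined to the island and cannot take scope over *at least one delegate*.

No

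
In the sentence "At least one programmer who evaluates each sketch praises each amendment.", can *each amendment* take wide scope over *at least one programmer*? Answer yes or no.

Yes

The relative clause *who evaluates each sketch* modifies *at least one programmer*, but *each amendment* is not inside that relative clause — it is an argument of the matrix verb.
No island intervenes, so both surface and inverse scope are derivable.
Both orderings are possible: *at least one programmer* > *each amendment* and *each amendment* > *at least one programmer*.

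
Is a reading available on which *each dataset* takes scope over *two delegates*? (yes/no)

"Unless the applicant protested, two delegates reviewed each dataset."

Yes

*each dataset* is a matrix argument; the adjunct is an island but the target quantifier is outside it.
Ordinary QR to a clause-peripheral position gives the wide-scope LF for the lower DP.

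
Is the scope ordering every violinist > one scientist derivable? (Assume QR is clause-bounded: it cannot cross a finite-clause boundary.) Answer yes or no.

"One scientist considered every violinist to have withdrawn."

ECM infinitives lack a CP barrier, so *every violinist* can QR over the matrix subject *one scientist*.
With no island boundary between them, the object can take inverse scope over the subject via ordinary QR within the clause.

Yes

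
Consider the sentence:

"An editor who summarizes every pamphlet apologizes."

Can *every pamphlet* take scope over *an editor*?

The DP *every pamphlet* is contained in the relative clause *who summarizes every pamphlet*.
A relative clause is a scope island — quantifier raising cannot cross its boundary.
*every pamphlet* > *an editor* would require crossing that boundary, which is illicit.

No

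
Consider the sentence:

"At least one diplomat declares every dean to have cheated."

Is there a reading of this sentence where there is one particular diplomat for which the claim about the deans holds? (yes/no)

Yes

The described interpretation is the *at least one diplomat* > *every dean* scoping.
Nothing needs to raise for *at least one diplomat* > *every dean*, so no island constraint is at stake.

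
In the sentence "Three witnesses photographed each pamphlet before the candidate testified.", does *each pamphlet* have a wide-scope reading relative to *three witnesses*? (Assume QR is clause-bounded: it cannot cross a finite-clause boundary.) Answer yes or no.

Neither queried DP is inside the adjunct, so the adjunct-island constraint does not apply.
No island intervenes, so both surface and inverse scope are derivable.

Yes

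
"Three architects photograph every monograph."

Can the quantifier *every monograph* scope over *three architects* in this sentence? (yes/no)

Yes

*three architects* and *every monograph* are co-arguments of the matrix verb, with nothing but a clause-internal boundary between them.
No island intervenes, so both surface and inverse scope are derivable.
So *every monograph* > *three architects* is among the available readings.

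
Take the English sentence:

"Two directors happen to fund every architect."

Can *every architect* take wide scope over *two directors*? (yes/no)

Raising constructions are monoclausal for scope purposes; *every architect* is not separated from *two directors* by any island.
No island intervenes, so both surface and inverse scope are derivable.

Yes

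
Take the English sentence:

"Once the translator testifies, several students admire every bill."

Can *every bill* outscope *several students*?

Yes

The adjunct island is irrelevant here — *every bill* and *several students* are both in the matrix clause.
Clause-internal QR can adjoin the lower DP above the subject, yielding the inverse reading.
Both orderings are possible: *several students* > *every bill* and *every bill* > *several students*.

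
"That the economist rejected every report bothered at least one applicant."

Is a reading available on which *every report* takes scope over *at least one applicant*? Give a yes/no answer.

No

The DP *every report* is contained in the sentential subject *that the economist rejected every report*.
Clausal subjects are scope islands; QR from inside the subject into the matrix is barred.
*every report* is confined to the island and cannot take scope over *at least one applicant*.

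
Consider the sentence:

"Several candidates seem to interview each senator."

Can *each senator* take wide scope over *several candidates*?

Raising constructions are monoclausal for scope purposes; *each senator* is not separated from *several candidates* by any island.
QR within a single clause is free, so the lower quantifier may take scope over the higher one.

Yes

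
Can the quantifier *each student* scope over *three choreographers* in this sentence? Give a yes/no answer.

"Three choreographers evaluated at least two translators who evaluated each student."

The DP *each student* is contained in the relative clause *who evaluated each student* modifying *at least two translators*.
Quantifiers inside a relative clause are trapped there; the RC boundary blocks QR.
So *each student* cannot raise to a position above *three choreographers*.

No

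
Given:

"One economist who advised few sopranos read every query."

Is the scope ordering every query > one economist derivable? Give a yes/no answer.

The RC *who advised few sopranos* is an island, but *every query* is not inside it — it is the matrix object, a clausemate of *one economist*.
QR within a single clause is free, so the lower quantifier may take scope over the higher one.

Yes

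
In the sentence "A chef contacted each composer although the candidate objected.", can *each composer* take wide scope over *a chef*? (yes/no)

Yes

Although there is an adjunct clause, *each composer* is in the main clause, not inside the adjunct.
QR within a single clause is free, so the lower quantifier may take scope over the higher one.
Both orderings are possible: *a chef* > *each composer* and *each composer* > *a chef*.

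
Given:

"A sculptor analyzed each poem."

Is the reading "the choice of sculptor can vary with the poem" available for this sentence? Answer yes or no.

That reading corresponds to *each poem* > *a sculptor*.
Both DPs are arguments of the same predicate; there is no clause or island boundary between them.
With no island boundary between them, the object can take inverse scope over the subject via ordinary QR within the clause.

Yes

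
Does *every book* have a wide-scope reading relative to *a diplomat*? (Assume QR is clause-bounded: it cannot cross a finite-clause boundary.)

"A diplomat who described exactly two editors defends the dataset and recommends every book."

Structurally, *every book* is inside one conjunct of the coordinate structure (*recommends every book*).
Coordinate structures are islands for non-across-the-board movement, QR included.
The inverse ordering *every book* > *a diplomat* is therefore underivable.
(Only the surface reading survives: one fixed diplomat with respect to all the relevant books.)

No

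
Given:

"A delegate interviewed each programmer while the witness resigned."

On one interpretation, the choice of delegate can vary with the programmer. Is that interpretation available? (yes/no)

That reading corresponds to *each programmer* > *a delegate*.
*each programmer* is a matrix argument; the adjunct is an island but the target quantifier is outside it.
Nothing blocks QR of the lower DP to a position above the higher one, so inverse scope is available.

Yes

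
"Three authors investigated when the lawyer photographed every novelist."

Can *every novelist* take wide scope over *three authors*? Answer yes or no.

*every novelist* sits inside the embedded question *when the lawyer photographed every novelist*.
An indirect question is a wh-island; the filled [Spec,CP] blocks QR across the CP edge.
The inverse ordering *every novelist* > *three authors* is therefore underivable.

No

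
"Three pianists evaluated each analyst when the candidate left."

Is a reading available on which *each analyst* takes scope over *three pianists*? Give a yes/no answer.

Yes

Neither queried DP is inside the adjunct, so the adjunct-island constraint does not apply.
With no island boundary between them, the object can take inverse scope over the subject via ordinary QR within the clause.
The sentence is scopally ambiguous between *three pianists* > *each analyst* and *each analyst* > *three pianists*.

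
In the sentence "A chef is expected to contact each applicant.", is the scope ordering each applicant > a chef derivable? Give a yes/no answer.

Infinitival complements of raising predicates do not block QR; *each applicant* and *a chef* are effectively clausemates.
Since no island is crossed, the inverse ordering is licensed alongside surface scope.

Yes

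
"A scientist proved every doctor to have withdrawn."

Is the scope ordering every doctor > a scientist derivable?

*every doctor* is the subject of an ECM infinitive — the infinitival complement of an ECM verb is not a scope island, so *every doctor* can raise into the matrix clause.
With no island boundary between them, the object can take inverse scope over the subject via ordinary QR within the clause.

Yes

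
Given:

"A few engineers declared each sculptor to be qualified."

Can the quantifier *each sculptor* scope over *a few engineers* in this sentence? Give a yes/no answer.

Yes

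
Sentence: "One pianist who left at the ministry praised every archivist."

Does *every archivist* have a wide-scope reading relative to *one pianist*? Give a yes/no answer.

Although the sentence contains a relative clause (*who left at the ministry*), *every archivist* is outside it, in the matrix VP.
Ordinary QR to a clause-peripheral position gives the wide-scope LF for the lower DP.

Yes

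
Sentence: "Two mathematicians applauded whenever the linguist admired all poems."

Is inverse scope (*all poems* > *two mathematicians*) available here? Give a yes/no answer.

The DP *all poems* is contained in the adjunct clause *whenever the linguist admired all poems*.
The adjunct-island constraint bars QR out of an adverbial clause.
So *all poems* cannot raise to a position above *two mathematicians*.

No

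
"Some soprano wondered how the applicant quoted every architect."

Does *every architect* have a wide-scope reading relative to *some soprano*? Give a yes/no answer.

No

*every architect* sits inside the embedded question *how the applicant quoted every architect*.
Embedded questions are wh-islands: a quantifier inside an indirect question cannot QR into the matrix clause.
*every architect* is confined to the island and cannot take scope over *some soprano*.
(Only the surface reading survives: one fixed soprano with respect to all the relevant architects.)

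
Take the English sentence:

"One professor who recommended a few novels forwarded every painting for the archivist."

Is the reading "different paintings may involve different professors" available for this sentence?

The described interpretation is the *every painting* > *one professor* scoping.
*every painting* is a matrix argument; only *one professor* is modified by the relative clause *who recommended a few novels*, so the RC island is irrelevant to the target quantifier.
With no island boundary between them, the object can take inverse scope over the subject via ordinary QR within the clause.
Both orderings are possible: *one professor* > *every painting* and *every painting* > *one professor*.

Yes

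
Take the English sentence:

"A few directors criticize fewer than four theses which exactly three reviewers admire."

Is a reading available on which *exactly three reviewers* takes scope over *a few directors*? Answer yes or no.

No

*exactly three reviewers* occurs within the relative clause *which exactly three reviewers admire* modifying *fewer than four theses*.
QR out of a relative clause is ruled out by the relative-clause island constraint.
The inverse ordering *exactly three reviewers* > *a few directors* is therefore underivable.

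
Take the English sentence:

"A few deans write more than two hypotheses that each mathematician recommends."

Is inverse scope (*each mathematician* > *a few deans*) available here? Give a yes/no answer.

No

*each mathematician* is embedded in the relative clause *that each mathematician recommends* modifying *more than two hypotheses*.
Quantifiers inside a relative clause are trapped there; the RC boundary blocks QR.
There is no licit LF on which *each mathematician* c-commands *a few deans*.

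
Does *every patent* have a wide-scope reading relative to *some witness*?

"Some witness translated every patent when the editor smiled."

Yes

*every patent* is a matrix argument; the adjunct is an island but the target quantifier is outside it.
Since no island is crossed, the inverse ordering is licensed alongside surface scope.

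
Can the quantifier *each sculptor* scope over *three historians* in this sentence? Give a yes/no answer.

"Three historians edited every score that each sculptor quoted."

No

The DP *each sculptor* is contained in the relative clause *that each sculptor quoted* modifying *every score*.
Quantifiers inside a relative clause are trapped there; the RC boundary blocks QR.
So *each sculptor* cannot raise high enough to outscope *three historians*; only the surface ordering *three historians* > *each sculptor* is available.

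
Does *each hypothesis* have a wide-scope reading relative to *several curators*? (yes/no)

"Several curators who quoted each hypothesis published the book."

No

The target quantifier *each hypothesis* is part of the relative clause *who quoted each hypothesis*.
The relative clause forms an island for QR, so the quantifier is confined to the head noun's restrictor.
Hence only narrow scope for *each hypothesis* (under *several curators*) survives.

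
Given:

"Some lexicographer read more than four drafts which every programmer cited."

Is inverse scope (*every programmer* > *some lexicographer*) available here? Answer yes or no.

No

Structurally, *every programmer* is inside the relative clause *which every programmer cited* modifying *more than four drafts*.
The relative clause forms an island for QR, so the quantifier is confined to the head noun's restrictor.
So *every programmer* cannot raise high enough to outscope *some lexicographer*; only the surface ordering *some lexicographer* > *every programmer* is available.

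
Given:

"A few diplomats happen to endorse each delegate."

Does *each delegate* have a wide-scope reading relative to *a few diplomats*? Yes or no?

Yes

Raising constructions are monoclausal for scope purposes; *each delegate* is not separated from *a few diplomats* by any island.
Nothing blocks QR of the lower DP to a position above the higher one, so inverse scope is available.
Both orderings are possible: *a few diplomats* > *each delegate* and *each delegate* > *a few diplomats*.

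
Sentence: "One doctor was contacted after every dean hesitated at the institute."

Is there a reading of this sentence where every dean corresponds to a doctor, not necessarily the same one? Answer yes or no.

The described interpretation is the *every dean* > *one doctor* scoping.
*every dean* sits inside the adjunct clause *after every dean hesitated at the institute*.
The adjunct-island constraint bars QR out of an adverbial clause.
So the wide-scope reading for *every dean* is blocked.

No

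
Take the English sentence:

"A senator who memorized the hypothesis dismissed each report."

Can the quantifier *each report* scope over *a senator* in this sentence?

*each report* sits in the matrix clause, not in the relative clause on *a senator*.
QR within a single clause is free, so the lower quantifier may take scope over the higher one.

Yes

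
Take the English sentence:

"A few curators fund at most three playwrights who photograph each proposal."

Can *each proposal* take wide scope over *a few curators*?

The DP *each proposal* is contained in the relative clause *who photograph each proposal* modifying *at most three playwrights*.
QR out of a relative clause is ruled out by the relative-clause island constraint.
The inverse ordering *each proposal* > *a few curators* is therefore underivable.

No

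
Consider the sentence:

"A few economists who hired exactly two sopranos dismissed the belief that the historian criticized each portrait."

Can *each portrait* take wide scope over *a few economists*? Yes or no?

No

The DP *each portrait* is contained in the complex NP *the belief that the historian criticized each portrait*.
The complex NP is opaque for QR — the quantifier is frozen inside the noun's complement.
There is no licit LF on which *each portrait* c-commands *a few economists*.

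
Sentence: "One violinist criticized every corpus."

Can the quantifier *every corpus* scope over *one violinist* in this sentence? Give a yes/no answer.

*every corpus* and *one violinist* are in the same minimal clause.
QR within a single clause is free, so the lower quantifier may take scope over the higher one.
The sentence is scopally ambiguous between *one violinist* > *every corpus* and *every corpus* > *one violinist*.

Yes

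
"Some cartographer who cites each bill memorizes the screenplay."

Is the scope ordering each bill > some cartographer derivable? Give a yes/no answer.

The target quantifier *each bill* is part of the relative clause *who cites each bill*.
QR out of a relative clause is ruled out by the relative-clause island constraint.
There is no licit LF on which *each bill* c-commands *some cartographer*.
(Only the surface reading survives: one fixed cartographer with respect to all the relevant bills.)

No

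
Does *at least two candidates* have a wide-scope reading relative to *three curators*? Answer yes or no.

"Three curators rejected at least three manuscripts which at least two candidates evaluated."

*at least two candidates* sits inside the relative clause *which at least two candidates evaluated* modifying *at least three manuscripts*.
The relative clause forms an island for QR, so the quantifier is confined to the head noun's restrictor.
*at least two candidates* > *three curators* would require crossing that boundary, which is illicit.

No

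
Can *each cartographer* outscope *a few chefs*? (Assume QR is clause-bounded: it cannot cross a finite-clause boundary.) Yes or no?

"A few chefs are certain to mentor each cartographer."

Infinitival complements of raising predicates do not block QR; *each cartographer* and *a few chefs* are effectively clausemates.
QR within a single clause is free, so the lower quantifier may take scope over the higher one.
Both orderings are possible: *a few chefs* > *each cartographer* and *each cartographer* > *a few chefs*.

Yes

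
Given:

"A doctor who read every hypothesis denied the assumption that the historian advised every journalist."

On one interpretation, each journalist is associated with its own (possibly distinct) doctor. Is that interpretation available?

No

This is the *every journalist* > *a doctor* reading.
The DP *every journalist* is contained in the complex NP *the assumption that the historian advised every journalist*.
The Complex NP Constraint bars QR out of the complement clause of a noun.
There is no licit LF on which *every journalist* c-commands *a doctor*.
(Only the surface reading survives: one fixed doctor with respect to all the relevant journalists.)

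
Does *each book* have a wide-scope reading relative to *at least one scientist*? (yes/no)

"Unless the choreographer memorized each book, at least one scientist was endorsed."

*each book* occurs within the adjunct clause *unless the choreographer memorized each book*.
The adjunct-island constraint bars QR out of an adverbial clause.
There is no licit LF on which *each book* c-commands *at least one scientist*.

No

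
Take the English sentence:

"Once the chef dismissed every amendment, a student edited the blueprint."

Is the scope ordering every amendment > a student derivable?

No

The target quantifier *every amendment* is part of the adjunct clause *once the chef dismissed every amendment*.
The adjunct-island constraint bars QR out of an adverbial clause.
So *every amendment* cannot raise to a position above *a student*.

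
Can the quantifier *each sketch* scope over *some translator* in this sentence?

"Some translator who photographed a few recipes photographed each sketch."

Yes

The relative clause *who photographed a few recipes* modifies *some translator*, but *each sketch* is not inside that relative clause — it is an argument of the matrix verb.
Ordinary QR to a clause-peripheral position gives the wide-scope LF for the lower DP.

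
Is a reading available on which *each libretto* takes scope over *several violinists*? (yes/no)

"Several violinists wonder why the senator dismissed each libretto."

No

*each libretto* is embedded in the embedded question *why the senator dismissed each libretto*.
Embedded wh-clauses are opaque for QR, so the quantifier stays inside the question.
The inverse ordering *each libretto* > *several violinists* is therefore underivable.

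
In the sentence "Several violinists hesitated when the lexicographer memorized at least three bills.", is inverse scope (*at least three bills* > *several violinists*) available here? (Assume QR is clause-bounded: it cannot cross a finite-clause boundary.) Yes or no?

No

*at least three bills* occurs within the adjunct clause *when the lexicographer memorized at least three bills*.
Adjuncts are opaque for quantifier raising; a quantifier in an adjunct stays inside it.
Hence only narrow scope for *at least three bills* (under *several violinists*) survives.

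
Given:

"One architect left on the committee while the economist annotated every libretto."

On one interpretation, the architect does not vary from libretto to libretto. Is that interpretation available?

Yes

The described interpretation is the *one architect* > *every libretto* scoping.
Surface scope (*one architect* > *every libretto*) is always derivable; islands only block QR, not in-situ interpretation.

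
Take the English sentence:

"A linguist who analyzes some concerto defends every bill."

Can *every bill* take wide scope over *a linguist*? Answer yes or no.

The RC *who analyzes some concerto* is an island, but *every bill* is not inside it — it is the matrix object, a clausemate of *a linguist*.
Nothing blocks QR of the lower DP to a position above the higher one, so inverse scope is available.

Yes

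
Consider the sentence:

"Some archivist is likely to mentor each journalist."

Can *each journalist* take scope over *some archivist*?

The matrix predicate is a raising verb, whose infinitival complement is not a scope island — *each journalist* can QR into the matrix clause.
With no island boundary between them, the object can take inverse scope over the subject via ordinary QR within the clause.

Yes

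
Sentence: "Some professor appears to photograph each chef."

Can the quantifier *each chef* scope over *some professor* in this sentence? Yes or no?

Yes

*each chef* is the object of the infinitival complement of a raising predicate; raising infinitives are transparent for QR, so the two DPs are in effect clausemates.
No island intervenes, so both surface and inverse scope are derivable.
Both orderings are possible: *some professor* > *each chef* and *each chef* > *some professor*.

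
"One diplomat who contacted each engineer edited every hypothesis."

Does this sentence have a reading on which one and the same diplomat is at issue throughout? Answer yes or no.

The paraphrase describes the scope ordering *one diplomat* > *every hypothesis*.
Surface scope (*one diplomat* > *every hypothesis*) is always derivable; islands only block QR, not in-situ interpretation.

Yes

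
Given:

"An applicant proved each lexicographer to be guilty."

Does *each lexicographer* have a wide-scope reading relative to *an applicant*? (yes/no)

ECM infinitives lack a CP barrier, so *each lexicographer* can QR over the matrix subject *an applicant*.
Nothing blocks QR of the lower DP to a position above the higher one, so inverse scope is available.

Yes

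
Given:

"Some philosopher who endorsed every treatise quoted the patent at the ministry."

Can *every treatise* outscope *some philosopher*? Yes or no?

No

*every treatise* occurs within the relative clause *who endorsed every treatise*.
Relative clauses are scope islands: a quantifier cannot QR out of a relative clause to take scope in the matrix clause.
So *every treatise* cannot raise to a position above *some philosopher*.
(Only the surface reading survives: one fixed philosopher with respect to all the relevant treatises.)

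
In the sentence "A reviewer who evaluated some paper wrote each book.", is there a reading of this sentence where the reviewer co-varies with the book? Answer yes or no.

That reading corresponds to *each book* > *a reviewer*.
*each book* sits in the matrix clause, not in the relative clause on *a reviewer*.
Since no island is crossed, the inverse ordering is licensed alongside surface scope.
Both orderings are possible: *a reviewer* > *each book* and *each book* > *a reviewer*.

Yes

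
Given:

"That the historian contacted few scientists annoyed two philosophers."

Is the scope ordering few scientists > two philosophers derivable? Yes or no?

No

*few scientists* sits inside the sentential subject *that the historian contacted few scientists*.
Subjects — clausal subjects included — are islands for extraction, and QR is no exception.
There is no licit LF on which *few scientists* c-commands *two philosophers*.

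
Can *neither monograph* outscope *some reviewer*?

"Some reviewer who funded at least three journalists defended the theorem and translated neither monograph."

No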